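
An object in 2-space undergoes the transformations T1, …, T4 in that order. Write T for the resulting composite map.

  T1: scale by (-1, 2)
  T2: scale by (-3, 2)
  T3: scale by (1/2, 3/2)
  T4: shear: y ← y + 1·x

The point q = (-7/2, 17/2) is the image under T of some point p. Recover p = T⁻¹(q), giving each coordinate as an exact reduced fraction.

p = (-7/3, 2)

T1 = [-1 0 0; 0 2 0; 0 0 1]
T2·T1 = [3 0 0; 0 4 0; 0 0 1]
T3·…·T1 = [3/2 0 0; 0 6 0; 0 0 1]
T4·…·T1 = [3/2 0 0; 3/2 6 0; 0 0 1]
det M = 9; M⁻¹ = [2/3 0 0; -1/6 1/6 0; 0 0 1]
M⁻¹ · (-7/2, 17/2)ᵀ = (-7/3, 2)ᵀ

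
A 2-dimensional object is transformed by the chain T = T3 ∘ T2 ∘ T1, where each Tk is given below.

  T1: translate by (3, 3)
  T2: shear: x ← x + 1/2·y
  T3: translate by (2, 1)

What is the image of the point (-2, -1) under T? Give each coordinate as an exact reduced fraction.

T1 translate by (3, 3): (-2, -1) → (1, 2)
T2 shear: x ← x + 1/2·y: (1, 2) → (2, 2)
T3 translate by (2, 1): (2, 2) → (4, 3)

T(p) = (4, 3)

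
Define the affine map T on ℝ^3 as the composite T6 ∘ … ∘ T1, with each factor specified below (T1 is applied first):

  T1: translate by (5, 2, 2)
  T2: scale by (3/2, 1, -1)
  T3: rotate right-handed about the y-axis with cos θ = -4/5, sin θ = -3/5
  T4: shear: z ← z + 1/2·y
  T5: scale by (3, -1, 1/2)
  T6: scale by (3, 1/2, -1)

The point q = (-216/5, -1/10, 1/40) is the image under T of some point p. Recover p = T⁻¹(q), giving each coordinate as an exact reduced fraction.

T1 = [1 0 0 5; 0 1 0 2; 0 0 1 2; 0 0 0 1]
T2·T1 = [3/2 0 0 15/2; 0 1 0 2; 0 0 -1 -2; 0 0 0 1]
T3·…·T1 = [-6/5 0 3/5 -24/5; 0 1 0 2; 9/10 0 4/5 61/10; 0 0 0 1]
T4·…·T1 = [-6/5 0 3/5 -24/5; 0 1 0 2; 9/10 1/2 4/5 71/10; 0 0 0 1]
T5·…·T1 = [-18/5 0 9/5 -72/5; 0 -1 0 -2; 9/20 1/4 2/5 71/20; 0 0 0 1]
T6·…·T1 = [-54/5 0 27/5 -216/5; 0 -1/2 0 -1; -9/20 -1/4 -2/5 -71/20; 0 0 0 1]
det M = -27/8; M⁻¹ = [-8/135 2/5 -4/5 -5; 0 -2 0 -2; 1/15 4/5 -8/5 -2; 0 0 0 1]
M⁻¹ · (-216/5, -1/10, 1/40)ᵀ = (-5/2, -9/5, -5)ᵀ

p = (-5/2, -9/5, -5)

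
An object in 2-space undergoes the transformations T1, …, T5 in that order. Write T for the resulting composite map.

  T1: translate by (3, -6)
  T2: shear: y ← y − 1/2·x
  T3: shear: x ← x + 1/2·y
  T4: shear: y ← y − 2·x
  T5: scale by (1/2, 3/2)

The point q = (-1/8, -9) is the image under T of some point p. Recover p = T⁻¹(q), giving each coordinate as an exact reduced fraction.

p = (0, 1)

T1 = [1 0 3; 0 1 -6; 0 0 1]
T2·T1 = [1 0 3; -1/2 1 -15/2; 0 0 1]
T3·…·T1 = [3/4 1/2 -3/4; -1/2 1 -15/2; 0 0 1]
T4·…·T1 = [3/4 1/2 -3/4; -2 0 -6; 0 0 1]
T5·…·T1 = [3/8 1/4 -3/8; -3 0 -9; 0 0 1]
det M = 3/4; M⁻¹ = [0 -1/3 -3; 4 1/2 6; 0 0 1]
M⁻¹ · (-1/8, -9)ᵀ = (0, 1)ᵀ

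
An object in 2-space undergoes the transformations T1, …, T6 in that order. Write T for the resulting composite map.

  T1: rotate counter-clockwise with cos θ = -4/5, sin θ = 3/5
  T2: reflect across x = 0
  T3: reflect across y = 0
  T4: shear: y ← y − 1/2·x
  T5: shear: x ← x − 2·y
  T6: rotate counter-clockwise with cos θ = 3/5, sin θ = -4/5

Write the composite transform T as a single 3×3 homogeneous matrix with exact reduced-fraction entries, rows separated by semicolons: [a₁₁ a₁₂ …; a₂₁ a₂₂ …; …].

T = [22/25 4/25 0; -71/25 31/50 0; 0 0 1]

T1 = [-4/5 -3/5 0; 3/5 -4/5 0; 0 0 1]
T2·T1 = [4/5 3/5 0; 3/5 -4/5 0; 0 0 1]
T3·…·T1 = [4/5 3/5 0; -3/5 4/5 0; 0 0 1]
T4·…·T1 = [4/5 3/5 0; -1 1/2 0; 0 0 1]
T5·…·T1 = [14/5 -2/5 0; -1 1/2 0; 0 0 1]
T6·…·T1 = [22/25 4/25 0; -71/25 31/50 0; 0 0 1]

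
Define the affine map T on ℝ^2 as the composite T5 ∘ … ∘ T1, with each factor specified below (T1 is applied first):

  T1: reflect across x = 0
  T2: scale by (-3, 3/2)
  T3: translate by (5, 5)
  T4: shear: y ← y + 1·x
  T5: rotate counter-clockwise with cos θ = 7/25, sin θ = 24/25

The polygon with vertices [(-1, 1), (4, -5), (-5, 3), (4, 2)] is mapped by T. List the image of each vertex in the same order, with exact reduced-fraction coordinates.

image vertices: (-38/5, 43/10), (-229/25, 1019/50), (-58/25, -487/50), (-481/25, 583/25)

T1 reflect across x = 0: (-1, 1) → (1, 1); (4, -5) → (-4, -5); (-5, 3) → (5, 3); (4, 2) → (-4, 2)
T2 scale by (-3, 3/2): (1, 1) → (-3, 3/2); (-4, -5) → (12, -15/2); (5, 3) → (-15, 9/2); (-4, 2) → (12, 3)
T3 translate by (5, 5): (-3, 3/2) → (2, 13/2); (12, -15/2) → (17, -5/2); (-15, 9/2) → (-10, 19/2); (12, 3) → (17, 8)
T4 shear: y ← y + 1·x: (2, 13/2) → (2, 17/2); (17, -5/2) → (17, 29/2); (-10, 19/2) → (-10, -1/2); (17, 8) → (17, 25)
T5 rotate counter-clockwise with cos θ = 7/25, sin θ = 24/25: (2, 17/2) → (-38/5, 43/10); (17, 29/2) → (-229/25, 1019/50); (-10, -1/2) → (-58/25, -487/50); (17, 25) → (-481/25, 583/25)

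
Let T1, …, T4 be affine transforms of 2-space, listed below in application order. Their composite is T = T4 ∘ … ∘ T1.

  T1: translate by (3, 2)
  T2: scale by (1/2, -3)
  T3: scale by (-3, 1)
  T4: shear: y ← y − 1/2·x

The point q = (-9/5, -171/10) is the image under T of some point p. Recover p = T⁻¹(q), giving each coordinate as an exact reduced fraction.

T1 = [1 0 3; 0 1 2; 0 0 1]
T2·T1 = [1/2 0 3/2; 0 -3 -6; 0 0 1]
T3·…·T1 = [-3/2 0 -9/2; 0 -3 -6; 0 0 1]
T4·…·T1 = [-3/2 0 -9/2; 3/4 -3 -15/4; 0 0 1]
det M = 9/2; M⁻¹ = [-2/3 0 -3; -1/6 -1/3 -2; 0 0 1]
M⁻¹ · (-9/5, -171/10)ᵀ = (-9/5, 4)ᵀ

p = (-9/5, 4)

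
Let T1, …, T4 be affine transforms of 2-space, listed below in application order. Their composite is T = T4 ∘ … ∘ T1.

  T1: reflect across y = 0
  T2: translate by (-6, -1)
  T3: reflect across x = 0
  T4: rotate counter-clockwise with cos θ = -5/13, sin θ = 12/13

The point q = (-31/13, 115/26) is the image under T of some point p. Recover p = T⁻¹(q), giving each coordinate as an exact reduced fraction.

p = (1, -3/2)

T1 = [1 0 0; 0 -1 0; 0 0 1]
T2·T1 = [1 0 -6; 0 -1 -1; 0 0 1]
T3·…·T1 = [-1 0 6; 0 -1 -1; 0 0 1]
T4·…·T1 = [5/13 12/13 -18/13; -12/13 5/13 77/13; 0 0 1]
det M = 1; M⁻¹ = [5/13 -12/13 6; 12/13 5/13 -1; 0 0 1]
M⁻¹ · (-31/13, 115/26)ᵀ = (1, -3/2)ᵀ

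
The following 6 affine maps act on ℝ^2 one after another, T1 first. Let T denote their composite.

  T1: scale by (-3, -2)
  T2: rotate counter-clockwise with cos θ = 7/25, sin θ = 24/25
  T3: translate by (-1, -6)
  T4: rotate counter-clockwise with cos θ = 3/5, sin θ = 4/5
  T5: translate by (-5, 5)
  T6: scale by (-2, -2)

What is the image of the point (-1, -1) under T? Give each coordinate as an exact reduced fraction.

T(p) = (42/5, -18/5)

T1 scale by (-3, -2): (-1, -1) → (3, 2)
T2 rotate counter-clockwise with cos θ = 7/25, sin θ = 24/25: (3, 2) → (-27/25, 86/25)
T3 translate by (-1, -6): (-27/25, 86/25) → (-52/25, -64/25)
T4 rotate counter-clockwise with cos θ = 3/5, sin θ = 4/5: (-52/25, -64/25) → (4/5, -16/5)
T5 translate by (-5, 5): (4/5, -16/5) → (-21/5, 9/5)
T6 scale by (-2, -2): (-21/5, 9/5) → (42/5, -18/5)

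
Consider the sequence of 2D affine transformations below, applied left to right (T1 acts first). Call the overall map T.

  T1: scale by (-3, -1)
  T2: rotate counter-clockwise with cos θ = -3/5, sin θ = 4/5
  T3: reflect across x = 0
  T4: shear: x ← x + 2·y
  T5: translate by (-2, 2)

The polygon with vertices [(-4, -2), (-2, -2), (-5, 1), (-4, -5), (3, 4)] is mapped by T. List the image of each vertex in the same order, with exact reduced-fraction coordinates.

image vertices: (118/5, 52/5), (52/5, 28/5), (157/5, 73/5), (112/5, 43/5), (-101/5, -14/5)

T1 scale by (-3, -1): (-4, -2) → (12, 2); (-2, -2) → (6, 2); (-5, 1) → (15, -1); (-4, -5) → (12, 5); (3, 4) → (-9, -4)
T2 rotate counter-clockwise with cos θ = -3/5, sin θ = 4/5: (12, 2) → (-44/5, 42/5); (6, 2) → (-26/5, 18/5); (15, -1) → (-41/5, 63/5); (12, 5) → (-56/5, 33/5); (-9, -4) → (43/5, -24/5)
T3 reflect across x = 0: (-44/5, 42/5) → (44/5, 42/5); (-26/5, 18/5) → (26/5, 18/5); (-41/5, 63/5) → (41/5, 63/5); (-56/5, 33/5) → (56/5, 33/5); (43/5, -24/5) → (-43/5, -24/5)
T4 shear: x ← x + 2·y: (44/5, 42/5) → (128/5, 42/5); (26/5, 18/5) → (62/5, 18/5); (41/5, 63/5) → (167/5, 63/5); (56/5, 33/5) → (122/5, 33/5); (-43/5, -24/5) → (-91/5, -24/5)
T5 translate by (-2, 2): (128/5, 42/5) → (118/5, 52/5); (62/5, 18/5) → (52/5, 28/5); (167/5, 63/5) → (157/5, 73/5); (122/5, 33/5) → (112/5, 43/5); (-91/5, -24/5) → (-101/5, -14/5)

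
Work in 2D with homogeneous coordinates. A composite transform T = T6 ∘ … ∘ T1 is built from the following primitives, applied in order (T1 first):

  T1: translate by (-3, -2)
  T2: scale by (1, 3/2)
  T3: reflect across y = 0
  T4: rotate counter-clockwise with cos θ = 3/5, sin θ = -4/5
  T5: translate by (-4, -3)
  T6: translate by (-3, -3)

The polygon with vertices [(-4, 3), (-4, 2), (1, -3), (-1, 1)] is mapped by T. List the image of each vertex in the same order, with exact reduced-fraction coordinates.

image vertices: (-62/5, -13/10), (-56/5, -2/5), (-11/5, 1/10), (-41/5, -19/10)

T1 translate by (-3, -2): (-4, 3) → (-7, 1); (-4, 2) → (-7, 0); (1, -3) → (-2, -5); (-1, 1) → (-4, -1)
T2 scale by (1, 3/2): (-7, 1) → (-7, 3/2); (-7, 0) → (-7, 0); (-2, -5) → (-2, -15/2); (-4, -1) → (-4, -3/2)
T3 reflect across y = 0: (-7, 3/2) → (-7, -3/2); (-7, 0) → (-7, 0); (-2, -15/2) → (-2, 15/2); (-4, -3/2) → (-4, 3/2)
T4 rotate counter-clockwise with cos θ = 3/5, sin θ = -4/5: (-7, -3/2) → (-27/5, 47/10); (-7, 0) → (-21/5, 28/5); (-2, 15/2) → (24/5, 61/10); (-4, 3/2) → (-6/5, 41/10)
T5 translate by (-4, -3): (-27/5, 47/10) → (-47/5, 17/10); (-21/5, 28/5) → (-41/5, 13/5); (24/5, 61/10) → (4/5, 31/10); (-6/5, 41/10) → (-26/5, 11/10)
T6 translate by (-3, -3): (-47/5, 17/10) → (-62/5, -13/10); (-41/5, 13/5) → (-56/5, -2/5); (4/5, 31/10) → (-11/5, 1/10); (-26/5, 11/10) → (-41/5, -19/10)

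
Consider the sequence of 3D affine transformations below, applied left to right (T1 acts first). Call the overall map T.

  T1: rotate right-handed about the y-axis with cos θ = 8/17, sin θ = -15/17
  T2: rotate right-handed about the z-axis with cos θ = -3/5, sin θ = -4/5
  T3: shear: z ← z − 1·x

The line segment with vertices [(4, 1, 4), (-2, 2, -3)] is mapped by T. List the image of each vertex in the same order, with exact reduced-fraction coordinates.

T1 rotate right-handed about the y-axis with cos θ = 8/17, sin θ = -15/17: (4, 1, 4) → (-28/17, 1, 92/17); (-2, 2, -3) → (29/17, 2, -54/17)
T2 rotate right-handed about the z-axis with cos θ = -3/5, sin θ = -4/5: (-28/17, 1, 92/17) → (152/85, 61/85, 92/17); (29/17, 2, -54/17) → (49/85, -218/85, -54/17)
T3 shear: z ← z − 1·x: (152/85, 61/85, 92/17) → (152/85, 61/85, 308/85); (49/85, -218/85, -54/17) → (49/85, -218/85, -319/85)

image vertices: (152/85, 61/85, 308/85), (49/85, -218/85, -319/85)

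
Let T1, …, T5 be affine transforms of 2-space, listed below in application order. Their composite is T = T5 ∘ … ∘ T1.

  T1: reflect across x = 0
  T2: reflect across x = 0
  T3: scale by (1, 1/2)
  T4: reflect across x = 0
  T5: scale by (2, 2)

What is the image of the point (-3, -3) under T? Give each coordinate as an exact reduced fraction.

T(p) = (6, -3)

T1 reflect across x = 0: (-3, -3) → (3, -3)
T2 reflect across x = 0: (3, -3) → (-3, -3)
T3 scale by (1, 1/2): (-3, -3) → (-3, -3/2)
T4 reflect across x = 0: (-3, -3/2) → (3, -3/2)
T5 scale by (2, 2): (3, -3/2) → (6, -3)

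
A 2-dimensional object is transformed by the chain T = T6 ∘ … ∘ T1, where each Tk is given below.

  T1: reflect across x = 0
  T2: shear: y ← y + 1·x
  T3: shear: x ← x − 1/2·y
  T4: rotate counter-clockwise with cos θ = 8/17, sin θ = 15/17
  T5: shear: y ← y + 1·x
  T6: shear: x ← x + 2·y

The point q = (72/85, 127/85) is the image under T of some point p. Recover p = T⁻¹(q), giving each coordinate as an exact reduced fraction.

p = (-4, -2/5)

T1 = [-1 0 0; 0 1 0; 0 0 1]
T2·T1 = [-1 0 0; -1 1 0; 0 0 1]
T3·…·T1 = [-1/2 -1/2 0; -1 1 0; 0 0 1]
T4·…·T1 = [11/17 -19/17 0; -31/34 1/34 0; 0 0 1]
T5·…·T1 = [11/17 -19/17 0; -9/34 -37/34 0; 0 0 1]
T6·…·T1 = [2/17 -56/17 0; -9/34 -37/34 0; 0 0 1]
det M = -1; M⁻¹ = [37/34 -56/17 0; -9/34 -2/17 0; 0 0 1]
M⁻¹ · (72/85, 127/85)ᵀ = (-4, -2/5)ᵀ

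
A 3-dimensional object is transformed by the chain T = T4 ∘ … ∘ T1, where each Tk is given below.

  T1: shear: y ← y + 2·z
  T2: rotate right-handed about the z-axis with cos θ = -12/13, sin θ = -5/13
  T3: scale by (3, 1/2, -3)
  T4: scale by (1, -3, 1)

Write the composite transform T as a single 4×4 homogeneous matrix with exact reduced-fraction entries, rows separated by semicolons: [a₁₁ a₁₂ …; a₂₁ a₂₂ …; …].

T1 = [1 0 0 0; 0 1 2 0; 0 0 1 0; 0 0 0 1]
T2·T1 = [-12/13 5/13 10/13 0; -5/13 -12/13 -24/13 0; 0 0 1 0; 0 0 0 1]
T3·…·T1 = [-36/13 15/13 30/13 0; -5/26 -6/13 -12/13 0; 0 0 -3 0; 0 0 0 1]
T4·…·T1 = [-36/13 15/13 30/13 0; 15/26 18/13 36/13 0; 0 0 -3 0; 0 0 0 1]

T = [-36/13 15/13 30/13 0; 15/26 18/13 36/13 0; 0 0 -3 0; 0 0 0 1]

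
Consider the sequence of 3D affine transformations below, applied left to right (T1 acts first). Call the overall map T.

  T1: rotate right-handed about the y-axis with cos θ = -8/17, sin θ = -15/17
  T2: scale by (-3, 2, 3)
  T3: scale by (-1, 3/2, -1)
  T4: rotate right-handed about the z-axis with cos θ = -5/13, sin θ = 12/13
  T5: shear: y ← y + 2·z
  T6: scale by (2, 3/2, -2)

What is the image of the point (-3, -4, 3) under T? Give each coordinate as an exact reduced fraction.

T(p) = (5526/221, 8469/221, -414/17)

T1 rotate right-handed about the y-axis with cos θ = -8/17, sin θ = -15/17: (-3, -4, 3) → (-21/17, -4, -69/17)
T2 scale by (-3, 2, 3): (-21/17, -4, -69/17) → (63/17, -8, -207/17)
T3 scale by (-1, 3/2, -1): (63/17, -8, -207/17) → (-63/17, -12, 207/17)
T4 rotate right-handed about the z-axis with cos θ = -5/13, sin θ = 12/13: (-63/17, -12, 207/17) → (2763/221, 264/221, 207/17)
T5 shear: y ← y + 2·z: (2763/221, 264/221, 207/17) → (2763/221, 5646/221, 207/17)
T6 scale by (2, 3/2, -2): (2763/221, 5646/221, 207/17) → (5526/221, 8469/221, -414/17)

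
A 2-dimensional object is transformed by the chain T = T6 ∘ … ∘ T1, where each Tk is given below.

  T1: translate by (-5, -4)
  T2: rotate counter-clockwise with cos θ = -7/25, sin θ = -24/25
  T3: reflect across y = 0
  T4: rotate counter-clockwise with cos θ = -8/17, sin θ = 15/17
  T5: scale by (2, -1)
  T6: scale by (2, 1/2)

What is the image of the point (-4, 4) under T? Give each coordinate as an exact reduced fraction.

T(p) = (10944/425, -2673/850)

T1 translate by (-5, -4): (-4, 4) → (-9, 0)
T2 rotate counter-clockwise with cos θ = -7/25, sin θ = -24/25: (-9, 0) → (63/25, 216/25)
T3 reflect across y = 0: (63/25, 216/25) → (63/25, -216/25)
T4 rotate counter-clockwise with cos θ = -8/17, sin θ = 15/17: (63/25, -216/25) → (2736/425, 2673/425)
T5 scale by (2, -1): (2736/425, 2673/425) → (5472/425, -2673/425)
T6 scale by (2, 1/2): (5472/425, -2673/425) → (10944/425, -2673/850)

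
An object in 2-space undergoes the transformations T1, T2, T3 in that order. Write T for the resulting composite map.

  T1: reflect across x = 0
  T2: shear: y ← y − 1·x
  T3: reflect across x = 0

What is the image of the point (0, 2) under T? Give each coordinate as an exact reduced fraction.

T(p) = (0, 2)

T1 reflect across x = 0: (0, 2) → (0, 2)
T2 shear: y ← y − 1·x: (0, 2) → (0, 2)
T3 reflect across x = 0: (0, 2) → (0, 2)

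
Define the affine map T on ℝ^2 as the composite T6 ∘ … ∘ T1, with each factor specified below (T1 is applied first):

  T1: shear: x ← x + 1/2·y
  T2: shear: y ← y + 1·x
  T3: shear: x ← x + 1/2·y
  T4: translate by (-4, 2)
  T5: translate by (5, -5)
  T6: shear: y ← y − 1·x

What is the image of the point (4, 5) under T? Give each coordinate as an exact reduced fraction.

T(p) = (53/4, -19/4)

T1 shear: x ← x + 1/2·y: (4, 5) → (13/2, 5)
T2 shear: y ← y + 1·x: (13/2, 5) → (13/2, 23/2)
T3 shear: x ← x + 1/2·y: (13/2, 23/2) → (49/4, 23/2)
T4 translate by (-4, 2): (49/4, 23/2) → (33/4, 27/2)
T5 translate by (5, -5): (33/4, 27/2) → (53/4, 17/2)
T6 shear: y ← y − 1·x: (53/4, 17/2) → (53/4, -19/4)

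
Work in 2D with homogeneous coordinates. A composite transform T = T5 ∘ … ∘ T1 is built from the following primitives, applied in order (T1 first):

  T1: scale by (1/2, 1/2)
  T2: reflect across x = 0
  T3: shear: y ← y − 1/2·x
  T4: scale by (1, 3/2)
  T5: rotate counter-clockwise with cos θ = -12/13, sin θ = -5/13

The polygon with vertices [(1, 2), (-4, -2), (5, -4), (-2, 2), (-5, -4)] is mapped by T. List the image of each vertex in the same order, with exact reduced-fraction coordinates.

T1 scale by (1/2, 1/2): (1, 2) → (1/2, 1); (-4, -2) → (-2, -1); (5, -4) → (5/2, -2); (-2, 2) → (-1, 1); (-5, -4) → (-5/2, -2)
T2 reflect across x = 0: (1/2, 1) → (-1/2, 1); (-2, -1) → (2, -1); (5/2, -2) → (-5/2, -2); (-1, 1) → (1, 1); (-5/2, -2) → (5/2, -2)
T3 shear: y ← y − 1/2·x: (-1/2, 1) → (-1/2, 5/4); (2, -1) → (2, -2); (-5/2, -2) → (-5/2, -3/4); (1, 1) → (1, 1/2); (5/2, -2) → (5/2, -13/4)
T4 scale by (1, 3/2): (-1/2, 5/4) → (-1/2, 15/8); (2, -2) → (2, -3); (-5/2, -3/4) → (-5/2, -9/8); (1, 1/2) → (1, 3/4); (5/2, -13/4) → (5/2, -39/8)
T5 rotate counter-clockwise with cos θ = -12/13, sin θ = -5/13: (-1/2, 15/8) → (123/104, -20/13); (2, -3) → (-3, 2); (-5/2, -9/8) → (15/8, 2); (1, 3/4) → (-33/52, -14/13); (5/2, -39/8) → (-435/104, 46/13)

image vertices: (123/104, -20/13), (-3, 2), (15/8, 2), (-33/52, -14/13), (-435/104, 46/13)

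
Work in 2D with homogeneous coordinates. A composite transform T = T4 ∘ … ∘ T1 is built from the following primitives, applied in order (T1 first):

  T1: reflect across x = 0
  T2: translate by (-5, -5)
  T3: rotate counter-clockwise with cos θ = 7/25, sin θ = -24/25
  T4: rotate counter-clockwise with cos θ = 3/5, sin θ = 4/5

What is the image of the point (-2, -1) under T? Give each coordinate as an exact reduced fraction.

T(p) = (-123/25, -114/25)

T1 reflect across x = 0: (-2, -1) → (2, -1)
T2 translate by (-5, -5): (2, -1) → (-3, -6)
T3 rotate counter-clockwise with cos θ = 7/25, sin θ = -24/25: (-3, -6) → (-33/5, 6/5)
T4 rotate counter-clockwise with cos θ = 3/5, sin θ = 4/5: (-33/5, 6/5) → (-123/25, -114/25)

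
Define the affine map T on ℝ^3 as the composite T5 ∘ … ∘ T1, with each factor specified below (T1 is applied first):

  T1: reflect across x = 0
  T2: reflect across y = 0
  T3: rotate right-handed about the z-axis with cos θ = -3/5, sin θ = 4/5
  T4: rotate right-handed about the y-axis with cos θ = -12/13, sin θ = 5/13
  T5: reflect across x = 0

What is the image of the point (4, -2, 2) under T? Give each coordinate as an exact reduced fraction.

T1 reflect across x = 0: (4, -2, 2) → (-4, -2, 2)
T2 reflect across y = 0: (-4, -2, 2) → (-4, 2, 2)
T3 rotate right-handed about the z-axis with cos θ = -3/5, sin θ = 4/5: (-4, 2, 2) → (4/5, -22/5, 2)
T4 rotate right-handed about the y-axis with cos θ = -12/13, sin θ = 5/13: (4/5, -22/5, 2) → (2/65, -22/5, -28/13)
T5 reflect across x = 0: (2/65, -22/5, -28/13) → (-2/65, -22/5, -28/13)

T(p) = (-2/65, -22/5, -28/13)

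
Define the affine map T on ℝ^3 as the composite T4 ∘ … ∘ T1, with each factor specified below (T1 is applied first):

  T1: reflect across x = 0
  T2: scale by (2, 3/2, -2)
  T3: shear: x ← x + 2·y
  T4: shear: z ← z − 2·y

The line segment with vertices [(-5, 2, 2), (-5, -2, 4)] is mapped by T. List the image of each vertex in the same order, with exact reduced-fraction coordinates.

image vertices: (16, 3, -10), (4, -3, -2)

T1 reflect across x = 0: (-5, 2, 2) → (5, 2, 2); (-5, -2, 4) → (5, -2, 4)
T2 scale by (2, 3/2, -2): (5, 2, 2) → (10, 3, -4); (5, -2, 4) → (10, -3, -8)
T3 shear: x ← x + 2·y: (10, 3, -4) → (16, 3, -4); (10, -3, -8) → (4, -3, -8)
T4 shear: z ← z − 2·y: (16, 3, -4) → (16, 3, -10); (4, -3, -8) → (4, -3, -2)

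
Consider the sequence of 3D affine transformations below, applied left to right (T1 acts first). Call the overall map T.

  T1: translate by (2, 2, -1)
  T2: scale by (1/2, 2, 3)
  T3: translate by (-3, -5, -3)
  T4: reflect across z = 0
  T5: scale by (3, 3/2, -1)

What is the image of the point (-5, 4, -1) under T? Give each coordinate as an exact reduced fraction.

T1 translate by (2, 2, -1): (-5, 4, -1) → (-3, 6, -2)
T2 scale by (1/2, 2, 3): (-3, 6, -2) → (-3/2, 12, -6)
T3 translate by (-3, -5, -3): (-3/2, 12, -6) → (-9/2, 7, -9)
T4 reflect across z = 0: (-9/2, 7, -9) → (-9/2, 7, 9)
T5 scale by (3, 3/2, -1): (-9/2, 7, 9) → (-27/2, 21/2, -9)

T(p) = (-27/2, 21/2, -9)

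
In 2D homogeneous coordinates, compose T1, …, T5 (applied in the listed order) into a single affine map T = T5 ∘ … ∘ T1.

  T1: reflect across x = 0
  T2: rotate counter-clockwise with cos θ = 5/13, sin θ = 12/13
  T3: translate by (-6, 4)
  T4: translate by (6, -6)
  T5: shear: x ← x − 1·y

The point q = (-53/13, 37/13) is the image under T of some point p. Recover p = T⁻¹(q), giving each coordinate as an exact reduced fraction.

p = (-4, 3)

T1 = [-1 0 0; 0 1 0; 0 0 1]
T2·T1 = [-5/13 -12/13 0; -12/13 5/13 0; 0 0 1]
T3·…·T1 = [-5/13 -12/13 -6; -12/13 5/13 4; 0 0 1]
T4·…·T1 = [-5/13 -12/13 0; -12/13 5/13 -2; 0 0 1]
T5·…·T1 = [7/13 -17/13 2; -12/13 5/13 -2; 0 0 1]
det M = -1; M⁻¹ = [-5/13 -17/13 -24/13; -12/13 -7/13 10/13; 0 0 1]
M⁻¹ · (-53/13, 37/13)ᵀ = (-4, 3)ᵀ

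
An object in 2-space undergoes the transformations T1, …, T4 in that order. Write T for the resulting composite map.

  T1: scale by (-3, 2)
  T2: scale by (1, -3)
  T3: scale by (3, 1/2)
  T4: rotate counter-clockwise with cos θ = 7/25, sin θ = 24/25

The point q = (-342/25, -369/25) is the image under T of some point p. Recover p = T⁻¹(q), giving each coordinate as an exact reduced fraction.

T1 = [-3 0 0; 0 2 0; 0 0 1]
T2·T1 = [-3 0 0; 0 -6 0; 0 0 1]
T3·…·T1 = [-9 0 0; 0 -3 0; 0 0 1]
T4·…·T1 = [-63/25 72/25 0; -216/25 -21/25 0; 0 0 1]
det M = 27; M⁻¹ = [-7/225 -8/75 0; 8/25 -7/75 0; 0 0 1]
M⁻¹ · (-342/25, -369/25)ᵀ = (2, -3)ᵀ

p = (2, -3)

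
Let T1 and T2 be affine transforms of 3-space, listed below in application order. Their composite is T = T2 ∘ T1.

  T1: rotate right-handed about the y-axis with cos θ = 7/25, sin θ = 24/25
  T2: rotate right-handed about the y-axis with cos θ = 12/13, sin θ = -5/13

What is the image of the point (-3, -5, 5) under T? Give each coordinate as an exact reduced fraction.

T(p) = (653/325, -5, 1779/325)

T1 rotate right-handed about the y-axis with cos θ = 7/25, sin θ = 24/25: (-3, -5, 5) → (99/25, -5, 107/25)
T2 rotate right-handed about the y-axis with cos θ = 12/13, sin θ = -5/13: (99/25, -5, 107/25) → (653/325, -5, 1779/325)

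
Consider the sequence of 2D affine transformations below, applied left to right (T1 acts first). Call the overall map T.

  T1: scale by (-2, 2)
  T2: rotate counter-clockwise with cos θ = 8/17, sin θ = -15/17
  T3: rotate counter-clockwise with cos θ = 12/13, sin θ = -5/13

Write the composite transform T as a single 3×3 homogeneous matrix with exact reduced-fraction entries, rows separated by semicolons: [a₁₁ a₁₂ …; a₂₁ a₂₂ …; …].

T1 = [-2 0 0; 0 2 0; 0 0 1]
T2·T1 = [-16/17 30/17 0; 30/17 16/17 0; 0 0 1]
T3·…·T1 = [-42/221 440/221 0; 440/221 42/221 0; 0 0 1]

T = [-42/221 440/221 0; 440/221 42/221 0; 0 0 1]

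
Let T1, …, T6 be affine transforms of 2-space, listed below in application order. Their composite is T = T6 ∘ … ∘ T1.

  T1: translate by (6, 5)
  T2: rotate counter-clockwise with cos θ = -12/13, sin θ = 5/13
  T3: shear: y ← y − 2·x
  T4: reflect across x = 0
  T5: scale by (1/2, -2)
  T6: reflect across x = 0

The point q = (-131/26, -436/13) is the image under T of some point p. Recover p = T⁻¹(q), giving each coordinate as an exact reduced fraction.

p = (2, 2)

T1 = [1 0 6; 0 1 5; 0 0 1]
T2·T1 = [-12/13 -5/13 -97/13; 5/13 -12/13 -30/13; 0 0 1]
T3·…·T1 = [-12/13 -5/13 -97/13; 29/13 -2/13 164/13; 0 0 1]
T4·…·T1 = [12/13 5/13 97/13; 29/13 -2/13 164/13; 0 0 1]
T5·…·T1 = [6/13 5/26 97/26; -58/13 4/13 -328/13; 0 0 1]
T6·…·T1 = [-6/13 -5/26 -97/26; -58/13 4/13 -328/13; 0 0 1]
det M = -1; M⁻¹ = [-4/13 -5/26 -6; -58/13 6/13 -5; 0 0 1]
M⁻¹ · (-131/26, -436/13)ᵀ = (2, 2)ᵀ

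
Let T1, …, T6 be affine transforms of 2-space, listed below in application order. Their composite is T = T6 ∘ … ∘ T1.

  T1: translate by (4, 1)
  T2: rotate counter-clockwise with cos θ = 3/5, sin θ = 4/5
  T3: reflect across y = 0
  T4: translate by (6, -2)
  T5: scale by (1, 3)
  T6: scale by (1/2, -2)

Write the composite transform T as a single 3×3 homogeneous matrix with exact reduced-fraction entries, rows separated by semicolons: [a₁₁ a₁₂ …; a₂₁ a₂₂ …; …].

T = [3/10 -2/5 19/5; 24/5 18/5 174/5; 0 0 1]

T1 = [1 0 4; 0 1 1; 0 0 1]
T2·T1 = [3/5 -4/5 8/5; 4/5 3/5 19/5; 0 0 1]
T3·…·T1 = [3/5 -4/5 8/5; -4/5 -3/5 -19/5; 0 0 1]
T4·…·T1 = [3/5 -4/5 38/5; -4/5 -3/5 -29/5; 0 0 1]
T5·…·T1 = [3/5 -4/5 38/5; -12/5 -9/5 -87/5; 0 0 1]
T6·…·T1 = [3/10 -2/5 19/5; 24/5 18/5 174/5; 0 0 1]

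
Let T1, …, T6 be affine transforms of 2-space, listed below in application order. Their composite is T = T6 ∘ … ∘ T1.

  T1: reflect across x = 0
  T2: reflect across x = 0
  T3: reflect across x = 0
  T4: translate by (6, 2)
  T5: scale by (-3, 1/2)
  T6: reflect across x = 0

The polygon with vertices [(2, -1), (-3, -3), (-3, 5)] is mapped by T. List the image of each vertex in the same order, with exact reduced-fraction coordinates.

T1 reflect across x = 0: (2, -1) → (-2, -1); (-3, -3) → (3, -3); (-3, 5) → (3, 5)
T2 reflect across x = 0: (-2, -1) → (2, -1); (3, -3) → (-3, -3); (3, 5) → (-3, 5)
T3 reflect across x = 0: (2, -1) → (-2, -1); (-3, -3) → (3, -3); (-3, 5) → (3, 5)
T4 translate by (6, 2): (-2, -1) → (4, 1); (3, -3) → (9, -1); (3, 5) → (9, 7)
T5 scale by (-3, 1/2): (4, 1) → (-12, 1/2); (9, -1) → (-27, -1/2); (9, 7) → (-27, 7/2)
T6 reflect across x = 0: (-12, 1/2) → (12, 1/2); (-27, -1/2) → (27, -1/2); (-27, 7/2) → (27, 7/2)

image vertices: (12, 1/2), (27, -1/2), (27, 7/2)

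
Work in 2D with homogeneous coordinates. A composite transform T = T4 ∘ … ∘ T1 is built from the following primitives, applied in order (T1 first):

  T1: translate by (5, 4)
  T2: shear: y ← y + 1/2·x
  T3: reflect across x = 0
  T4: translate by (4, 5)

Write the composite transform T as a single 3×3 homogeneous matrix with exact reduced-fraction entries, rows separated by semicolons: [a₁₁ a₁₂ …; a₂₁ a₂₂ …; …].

T = [-1 0 -1; 1/2 1 23/2; 0 0 1]

T1 = [1 0 5; 0 1 4; 0 0 1]
T2·T1 = [1 0 5; 1/2 1 13/2; 0 0 1]
T3·…·T1 = [-1 0 -5; 1/2 1 13/2; 0 0 1]
T4·…·T1 = [-1 0 -1; 1/2 1 23/2; 0 0 1]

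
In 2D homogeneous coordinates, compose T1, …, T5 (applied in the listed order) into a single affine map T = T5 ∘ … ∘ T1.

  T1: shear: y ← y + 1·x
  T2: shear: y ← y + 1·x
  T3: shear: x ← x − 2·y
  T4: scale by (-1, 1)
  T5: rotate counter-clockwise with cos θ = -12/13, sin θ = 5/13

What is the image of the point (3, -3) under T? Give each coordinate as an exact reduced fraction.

T(p) = (-51/13, -21/13)

T1 shear: y ← y + 1·x: (3, -3) → (3, 0)
T2 shear: y ← y + 1·x: (3, 0) → (3, 3)
T3 shear: x ← x − 2·y: (3, 3) → (-3, 3)
T4 scale by (-1, 1): (-3, 3) → (3, 3)
T5 rotate counter-clockwise with cos θ = -12/13, sin θ = 5/13: (3, 3) → (-51/13, -21/13)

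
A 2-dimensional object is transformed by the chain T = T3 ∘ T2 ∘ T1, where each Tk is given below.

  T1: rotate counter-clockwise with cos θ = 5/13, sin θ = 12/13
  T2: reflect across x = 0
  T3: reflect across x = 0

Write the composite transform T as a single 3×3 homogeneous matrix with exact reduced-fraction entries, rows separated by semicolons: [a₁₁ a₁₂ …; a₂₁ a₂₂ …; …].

T1 = [5/13 -12/13 0; 12/13 5/13 0; 0 0 1]
T2·T1 = [-5/13 12/13 0; 12/13 5/13 0; 0 0 1]
T3·…·T1 = [5/13 -12/13 0; 12/13 5/13 0; 0 0 1]

T = [5/13 -12/13 0; 12/13 5/13 0; 0 0 1]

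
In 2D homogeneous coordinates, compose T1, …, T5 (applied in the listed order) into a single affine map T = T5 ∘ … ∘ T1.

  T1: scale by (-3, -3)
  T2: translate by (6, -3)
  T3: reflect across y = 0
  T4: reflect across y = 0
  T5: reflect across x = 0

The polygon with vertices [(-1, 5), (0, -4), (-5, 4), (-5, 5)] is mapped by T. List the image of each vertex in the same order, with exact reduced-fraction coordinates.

T1 scale by (-3, -3): (-1, 5) → (3, -15); (0, -4) → (0, 12); (-5, 4) → (15, -12); (-5, 5) → (15, -15)
T2 translate by (6, -3): (3, -15) → (9, -18); (0, 12) → (6, 9); (15, -12) → (21, -15); (15, -15) → (21, -18)
T3 reflect across y = 0: (9, -18) → (9, 18); (6, 9) → (6, -9); (21, -15) → (21, 15); (21, -18) → (21, 18)
T4 reflect across y = 0: (9, 18) → (9, -18); (6, -9) → (6, 9); (21, 15) → (21, -15); (21, 18) → (21, -18)
T5 reflect across x = 0: (9, -18) → (-9, -18); (6, 9) → (-6, 9); (21, -15) → (-21, -15); (21, -18) → (-21, -18)

image vertices: (-9, -18), (-6, 9), (-21, -15), (-21, -18)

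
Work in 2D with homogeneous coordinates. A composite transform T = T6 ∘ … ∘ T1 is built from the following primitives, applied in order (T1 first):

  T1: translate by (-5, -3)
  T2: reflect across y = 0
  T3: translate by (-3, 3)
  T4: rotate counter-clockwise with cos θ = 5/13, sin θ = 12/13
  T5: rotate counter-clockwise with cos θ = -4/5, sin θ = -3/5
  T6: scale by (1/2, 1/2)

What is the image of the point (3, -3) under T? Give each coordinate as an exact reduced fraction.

T1 translate by (-5, -3): (3, -3) → (-2, -6)
T2 reflect across y = 0: (-2, -6) → (-2, 6)
T3 translate by (-3, 3): (-2, 6) → (-5, 9)
T4 rotate counter-clockwise with cos θ = 5/13, sin θ = 12/13: (-5, 9) → (-133/13, -15/13)
T5 rotate counter-clockwise with cos θ = -4/5, sin θ = -3/5: (-133/13, -15/13) → (487/65, 459/65)
T6 scale by (1/2, 1/2): (487/65, 459/65) → (487/130, 459/130)

T(p) = (487/130, 459/130)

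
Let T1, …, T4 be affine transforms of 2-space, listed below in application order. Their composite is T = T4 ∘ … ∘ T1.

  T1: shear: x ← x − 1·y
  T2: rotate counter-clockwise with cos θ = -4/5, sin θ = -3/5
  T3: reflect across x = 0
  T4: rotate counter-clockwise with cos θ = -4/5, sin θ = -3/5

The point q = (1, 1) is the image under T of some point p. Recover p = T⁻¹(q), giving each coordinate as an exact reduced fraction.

p = (0, 1)

T1 = [1 -1 0; 0 1 0; 0 0 1]
T2·T1 = [-4/5 7/5 0; -3/5 -1/5 0; 0 0 1]
T3·…·T1 = [4/5 -7/5 0; -3/5 -1/5 0; 0 0 1]
T4·…·T1 = [-1 1 0; 0 1 0; 0 0 1]
det M = -1; M⁻¹ = [-1 1 0; 0 1 0; 0 0 1]
M⁻¹ · (1, 1)ᵀ = (0, 1)ᵀ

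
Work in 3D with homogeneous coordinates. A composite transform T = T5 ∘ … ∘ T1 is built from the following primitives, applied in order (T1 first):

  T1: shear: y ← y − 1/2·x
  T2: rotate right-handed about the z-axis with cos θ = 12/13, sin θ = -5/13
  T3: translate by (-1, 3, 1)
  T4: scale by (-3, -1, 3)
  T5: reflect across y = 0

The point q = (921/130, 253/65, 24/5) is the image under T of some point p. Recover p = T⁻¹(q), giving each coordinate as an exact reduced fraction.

p = (-8/5, -1/2, 3/5)

T1 = [1 0 0 0; -1/2 1 0 0; 0 0 1 0; 0 0 0 1]
T2·T1 = [19/26 5/13 0 0; -11/13 12/13 0 0; 0 0 1 0; 0 0 0 1]
T3·…·T1 = [19/26 5/13 0 -1; -11/13 12/13 0 3; 0 0 1 1; 0 0 0 1]
T4·…·T1 = [-57/26 -15/13 0 3; 11/13 -12/13 0 -3; 0 0 3 3; 0 0 0 1]
T5·…·T1 = [-57/26 -15/13 0 3; -11/13 12/13 0 3; 0 0 3 3; 0 0 0 1]
det M = -9; M⁻¹ = [-4/13 -5/13 0 27/13; -11/39 19/26 0 -35/26; 0 0 1/3 -1; 0 0 0 1]
M⁻¹ · (921/130, 253/65, 24/5)ᵀ = (-8/5, -1/2, 3/5)ᵀ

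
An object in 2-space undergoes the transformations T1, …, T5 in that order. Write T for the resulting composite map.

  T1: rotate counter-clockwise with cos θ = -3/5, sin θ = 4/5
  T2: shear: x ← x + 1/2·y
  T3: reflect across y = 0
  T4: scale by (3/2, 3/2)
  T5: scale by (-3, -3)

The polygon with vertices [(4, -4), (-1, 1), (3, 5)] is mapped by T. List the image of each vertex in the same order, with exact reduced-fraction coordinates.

T1 rotate counter-clockwise with cos θ = -3/5, sin θ = 4/5: (4, -4) → (4/5, 28/5); (-1, 1) → (-1/5, -7/5); (3, 5) → (-29/5, -3/5)
T2 shear: x ← x + 1/2·y: (4/5, 28/5) → (18/5, 28/5); (-1/5, -7/5) → (-9/10, -7/5); (-29/5, -3/5) → (-61/10, -3/5)
T3 reflect across y = 0: (18/5, 28/5) → (18/5, -28/5); (-9/10, -7/5) → (-9/10, 7/5); (-61/10, -3/5) → (-61/10, 3/5)
T4 scale by (3/2, 3/2): (18/5, -28/5) → (27/5, -42/5); (-9/10, 7/5) → (-27/20, 21/10); (-61/10, 3/5) → (-183/20, 9/10)
T5 scale by (-3, -3): (27/5, -42/5) → (-81/5, 126/5); (-27/20, 21/10) → (81/20, -63/10); (-183/20, 9/10) → (549/20, -27/10)

image vertices: (-81/5, 126/5), (81/20, -63/10), (549/20, -27/10)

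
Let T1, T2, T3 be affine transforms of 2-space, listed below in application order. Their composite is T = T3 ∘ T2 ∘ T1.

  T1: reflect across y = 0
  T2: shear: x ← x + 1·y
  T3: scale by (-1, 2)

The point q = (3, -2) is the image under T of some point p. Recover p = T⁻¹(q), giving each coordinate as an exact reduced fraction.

T1 = [1 0 0; 0 -1 0; 0 0 1]
T2·T1 = [1 -1 0; 0 -1 0; 0 0 1]
T3·…·T1 = [-1 1 0; 0 -2 0; 0 0 1]
det M = 2; M⁻¹ = [-1 -1/2 0; 0 -1/2 0; 0 0 1]
M⁻¹ · (3, -2)ᵀ = (-2, 1)ᵀ

p = (-2, 1)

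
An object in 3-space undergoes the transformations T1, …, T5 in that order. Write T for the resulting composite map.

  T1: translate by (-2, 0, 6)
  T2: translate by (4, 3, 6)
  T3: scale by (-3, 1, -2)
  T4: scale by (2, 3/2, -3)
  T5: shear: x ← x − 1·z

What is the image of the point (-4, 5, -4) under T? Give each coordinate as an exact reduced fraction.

T1 translate by (-2, 0, 6): (-4, 5, -4) → (-6, 5, 2)
T2 translate by (4, 3, 6): (-6, 5, 2) → (-2, 8, 8)
T3 scale by (-3, 1, -2): (-2, 8, 8) → (6, 8, -16)
T4 scale by (2, 3/2, -3): (6, 8, -16) → (12, 12, 48)
T5 shear: x ← x − 1·z: (12, 12, 48) → (-36, 12, 48)

T(p) = (-36, 12, 48)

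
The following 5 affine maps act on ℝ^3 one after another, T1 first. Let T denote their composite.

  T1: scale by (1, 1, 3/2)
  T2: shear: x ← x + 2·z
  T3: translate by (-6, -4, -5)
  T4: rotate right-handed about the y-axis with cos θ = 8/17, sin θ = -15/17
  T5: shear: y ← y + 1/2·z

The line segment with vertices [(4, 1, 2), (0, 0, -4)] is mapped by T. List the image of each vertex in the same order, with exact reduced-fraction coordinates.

T1 scale by (1, 1, 3/2): (4, 1, 2) → (4, 1, 3); (0, 0, -4) → (0, 0, -6)
T2 shear: x ← x + 2·z: (4, 1, 3) → (10, 1, 3); (0, 0, -6) → (-12, 0, -6)
T3 translate by (-6, -4, -5): (10, 1, 3) → (4, -3, -2); (-12, 0, -6) → (-18, -4, -11)
T4 rotate right-handed about the y-axis with cos θ = 8/17, sin θ = -15/17: (4, -3, -2) → (62/17, -3, 44/17); (-18, -4, -11) → (21/17, -4, -358/17)
T5 shear: y ← y + 1/2·z: (62/17, -3, 44/17) → (62/17, -29/17, 44/17); (21/17, -4, -358/17) → (21/17, -247/17, -358/17)

image vertices: (62/17, -29/17, 44/17), (21/17, -247/17, -358/17)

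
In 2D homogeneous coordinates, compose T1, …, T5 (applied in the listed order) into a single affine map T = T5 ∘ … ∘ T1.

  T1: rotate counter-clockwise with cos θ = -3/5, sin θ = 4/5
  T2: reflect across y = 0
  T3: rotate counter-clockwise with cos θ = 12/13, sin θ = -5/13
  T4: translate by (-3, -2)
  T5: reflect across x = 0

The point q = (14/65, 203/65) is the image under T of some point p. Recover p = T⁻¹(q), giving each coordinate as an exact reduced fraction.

T1 = [-3/5 -4/5 0; 4/5 -3/5 0; 0 0 1]
T2·T1 = [-3/5 -4/5 0; -4/5 3/5 0; 0 0 1]
T3·…·T1 = [-56/65 -33/65 0; -33/65 56/65 0; 0 0 1]
T4·…·T1 = [-56/65 -33/65 -3; -33/65 56/65 -2; 0 0 1]
T5·…·T1 = [56/65 33/65 3; -33/65 56/65 -2; 0 0 1]
det M = 1; M⁻¹ = [56/65 -33/65 -18/5; 33/65 56/65 1/5; 0 0 1]
M⁻¹ · (14/65, 203/65)ᵀ = (-5, 3)ᵀ

p = (-5, 3)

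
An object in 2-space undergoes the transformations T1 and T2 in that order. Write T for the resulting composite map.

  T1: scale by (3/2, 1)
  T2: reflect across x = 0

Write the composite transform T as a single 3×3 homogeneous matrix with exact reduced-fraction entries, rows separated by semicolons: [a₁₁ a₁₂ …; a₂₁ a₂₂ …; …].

T = [-3/2 0 0; 0 1 0; 0 0 1]

T1 = [3/2 0 0; 0 1 0; 0 0 1]
T2·T1 = [-3/2 0 0; 0 1 0; 0 0 1]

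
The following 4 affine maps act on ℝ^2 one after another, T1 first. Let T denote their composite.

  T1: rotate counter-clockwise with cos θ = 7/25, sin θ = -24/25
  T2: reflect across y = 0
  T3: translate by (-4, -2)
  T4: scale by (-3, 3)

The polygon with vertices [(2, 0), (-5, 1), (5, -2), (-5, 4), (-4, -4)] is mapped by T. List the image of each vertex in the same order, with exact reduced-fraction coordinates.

T1 rotate counter-clockwise with cos θ = 7/25, sin θ = -24/25: (2, 0) → (14/25, -48/25); (-5, 1) → (-11/25, 127/25); (5, -2) → (-13/25, -134/25); (-5, 4) → (61/25, 148/25); (-4, -4) → (-124/25, 68/25)
T2 reflect across y = 0: (14/25, -48/25) → (14/25, 48/25); (-11/25, 127/25) → (-11/25, -127/25); (-13/25, -134/25) → (-13/25, 134/25); (61/25, 148/25) → (61/25, -148/25); (-124/25, 68/25) → (-124/25, -68/25)
T3 translate by (-4, -2): (14/25, 48/25) → (-86/25, -2/25); (-11/25, -127/25) → (-111/25, -177/25); (-13/25, 134/25) → (-113/25, 84/25); (61/25, -148/25) → (-39/25, -198/25); (-124/25, -68/25) → (-224/25, -118/25)
T4 scale by (-3, 3): (-86/25, -2/25) → (258/25, -6/25); (-111/25, -177/25) → (333/25, -531/25); (-113/25, 84/25) → (339/25, 252/25); (-39/25, -198/25) → (117/25, -594/25); (-224/25, -118/25) → (672/25, -354/25)

image vertices: (258/25, -6/25), (333/25, -531/25), (339/25, 252/25), (117/25, -594/25), (672/25, -354/25)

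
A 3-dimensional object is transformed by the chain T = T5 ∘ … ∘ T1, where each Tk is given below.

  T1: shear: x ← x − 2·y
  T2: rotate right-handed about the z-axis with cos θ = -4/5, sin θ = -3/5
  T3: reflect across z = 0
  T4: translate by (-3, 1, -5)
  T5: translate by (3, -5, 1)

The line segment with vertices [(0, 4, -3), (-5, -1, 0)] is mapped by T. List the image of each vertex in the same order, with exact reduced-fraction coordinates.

T1 shear: x ← x − 2·y: (0, 4, -3) → (-8, 4, -3); (-5, -1, 0) → (-3, -1, 0)
T2 rotate right-handed about the z-axis with cos θ = -4/5, sin θ = -3/5: (-8, 4, -3) → (44/5, 8/5, -3); (-3, -1, 0) → (9/5, 13/5, 0)
T3 reflect across z = 0: (44/5, 8/5, -3) → (44/5, 8/5, 3); (9/5, 13/5, 0) → (9/5, 13/5, 0)
T4 translate by (-3, 1, -5): (44/5, 8/5, 3) → (29/5, 13/5, -2); (9/5, 13/5, 0) → (-6/5, 18/5, -5)
T5 translate by (3, -5, 1): (29/5, 13/5, -2) → (44/5, -12/5, -1); (-6/5, 18/5, -5) → (9/5, -7/5, -4)

image vertices: (44/5, -12/5, -1), (9/5, -7/5, -4)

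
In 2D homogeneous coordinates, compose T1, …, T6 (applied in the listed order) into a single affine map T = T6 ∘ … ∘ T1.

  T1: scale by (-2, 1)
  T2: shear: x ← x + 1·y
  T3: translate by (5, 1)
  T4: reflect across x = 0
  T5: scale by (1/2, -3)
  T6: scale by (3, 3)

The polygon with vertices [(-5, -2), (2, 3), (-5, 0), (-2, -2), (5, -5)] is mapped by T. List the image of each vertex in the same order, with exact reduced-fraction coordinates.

image vertices: (-39/2, 9), (-6, -36), (-45/2, -9), (-21/2, 9), (15, 36)

T1 scale by (-2, 1): (-5, -2) → (10, -2); (2, 3) → (-4, 3); (-5, 0) → (10, 0); (-2, -2) → (4, -2); (5, -5) → (-10, -5)
T2 shear: x ← x + 1·y: (10, -2) → (8, -2); (-4, 3) → (-1, 3); (10, 0) → (10, 0); (4, -2) → (2, -2); (-10, -5) → (-15, -5)
T3 translate by (5, 1): (8, -2) → (13, -1); (-1, 3) → (4, 4); (10, 0) → (15, 1); (2, -2) → (7, -1); (-15, -5) → (-10, -4)
T4 reflect across x = 0: (13, -1) → (-13, -1); (4, 4) → (-4, 4); (15, 1) → (-15, 1); (7, -1) → (-7, -1); (-10, -4) → (10, -4)
T5 scale by (1/2, -3): (-13, -1) → (-13/2, 3); (-4, 4) → (-2, -12); (-15, 1) → (-15/2, -3); (-7, -1) → (-7/2, 3); (10, -4) → (5, 12)
T6 scale by (3, 3): (-13/2, 3) → (-39/2, 9); (-2, -12) → (-6, -36); (-15/2, -3) → (-45/2, -9); (-7/2, 3) → (-21/2, 9); (5, 12) → (15, 36)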